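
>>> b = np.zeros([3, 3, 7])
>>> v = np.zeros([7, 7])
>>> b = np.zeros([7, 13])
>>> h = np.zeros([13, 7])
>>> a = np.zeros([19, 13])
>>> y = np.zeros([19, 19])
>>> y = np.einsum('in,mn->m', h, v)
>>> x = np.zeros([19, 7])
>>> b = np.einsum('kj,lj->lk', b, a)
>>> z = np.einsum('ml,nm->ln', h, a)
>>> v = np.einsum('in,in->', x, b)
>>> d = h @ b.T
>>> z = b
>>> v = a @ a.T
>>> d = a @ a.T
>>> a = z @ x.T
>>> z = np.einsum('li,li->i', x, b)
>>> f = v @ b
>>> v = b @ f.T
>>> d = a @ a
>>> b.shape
(19, 7)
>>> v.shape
(19, 19)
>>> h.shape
(13, 7)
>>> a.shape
(19, 19)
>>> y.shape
(7,)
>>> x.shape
(19, 7)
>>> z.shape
(7,)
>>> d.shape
(19, 19)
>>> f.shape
(19, 7)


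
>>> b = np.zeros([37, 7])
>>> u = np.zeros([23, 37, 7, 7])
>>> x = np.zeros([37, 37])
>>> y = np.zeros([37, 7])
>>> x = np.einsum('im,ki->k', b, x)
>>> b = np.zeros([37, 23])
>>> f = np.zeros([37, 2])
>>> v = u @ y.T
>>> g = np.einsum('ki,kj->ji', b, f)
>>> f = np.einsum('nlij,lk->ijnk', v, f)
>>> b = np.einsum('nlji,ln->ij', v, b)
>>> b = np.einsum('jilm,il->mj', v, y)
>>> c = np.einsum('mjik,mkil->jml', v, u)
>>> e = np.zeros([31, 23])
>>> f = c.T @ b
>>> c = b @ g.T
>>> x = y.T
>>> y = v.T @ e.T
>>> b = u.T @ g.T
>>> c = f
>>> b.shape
(7, 7, 37, 2)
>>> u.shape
(23, 37, 7, 7)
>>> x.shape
(7, 37)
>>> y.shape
(37, 7, 37, 31)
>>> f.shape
(7, 23, 23)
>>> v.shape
(23, 37, 7, 37)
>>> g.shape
(2, 23)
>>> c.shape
(7, 23, 23)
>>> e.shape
(31, 23)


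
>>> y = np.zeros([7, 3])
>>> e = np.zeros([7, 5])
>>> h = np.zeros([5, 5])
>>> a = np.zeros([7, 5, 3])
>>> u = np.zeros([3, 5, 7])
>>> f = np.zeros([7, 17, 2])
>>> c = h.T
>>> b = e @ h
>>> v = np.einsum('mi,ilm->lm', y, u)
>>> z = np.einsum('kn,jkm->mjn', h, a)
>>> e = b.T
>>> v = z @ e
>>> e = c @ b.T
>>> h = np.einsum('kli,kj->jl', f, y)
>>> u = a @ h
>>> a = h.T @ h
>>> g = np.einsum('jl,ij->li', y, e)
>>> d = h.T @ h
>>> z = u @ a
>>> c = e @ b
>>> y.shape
(7, 3)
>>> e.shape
(5, 7)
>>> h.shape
(3, 17)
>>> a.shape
(17, 17)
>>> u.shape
(7, 5, 17)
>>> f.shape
(7, 17, 2)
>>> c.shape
(5, 5)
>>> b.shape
(7, 5)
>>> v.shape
(3, 7, 7)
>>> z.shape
(7, 5, 17)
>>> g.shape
(3, 5)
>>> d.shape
(17, 17)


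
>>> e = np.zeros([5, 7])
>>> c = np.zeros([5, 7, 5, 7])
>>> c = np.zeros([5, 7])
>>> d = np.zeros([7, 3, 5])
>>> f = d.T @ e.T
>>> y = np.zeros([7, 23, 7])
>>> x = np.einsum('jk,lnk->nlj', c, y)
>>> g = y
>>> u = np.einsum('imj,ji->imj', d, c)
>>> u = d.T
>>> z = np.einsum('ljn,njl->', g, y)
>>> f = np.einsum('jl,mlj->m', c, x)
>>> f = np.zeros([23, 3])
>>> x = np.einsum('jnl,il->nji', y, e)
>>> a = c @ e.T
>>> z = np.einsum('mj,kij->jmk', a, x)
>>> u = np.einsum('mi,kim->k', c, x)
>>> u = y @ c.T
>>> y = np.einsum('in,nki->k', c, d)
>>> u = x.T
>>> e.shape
(5, 7)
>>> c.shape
(5, 7)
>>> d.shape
(7, 3, 5)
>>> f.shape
(23, 3)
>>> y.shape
(3,)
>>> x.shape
(23, 7, 5)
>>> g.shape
(7, 23, 7)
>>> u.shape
(5, 7, 23)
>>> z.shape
(5, 5, 23)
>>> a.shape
(5, 5)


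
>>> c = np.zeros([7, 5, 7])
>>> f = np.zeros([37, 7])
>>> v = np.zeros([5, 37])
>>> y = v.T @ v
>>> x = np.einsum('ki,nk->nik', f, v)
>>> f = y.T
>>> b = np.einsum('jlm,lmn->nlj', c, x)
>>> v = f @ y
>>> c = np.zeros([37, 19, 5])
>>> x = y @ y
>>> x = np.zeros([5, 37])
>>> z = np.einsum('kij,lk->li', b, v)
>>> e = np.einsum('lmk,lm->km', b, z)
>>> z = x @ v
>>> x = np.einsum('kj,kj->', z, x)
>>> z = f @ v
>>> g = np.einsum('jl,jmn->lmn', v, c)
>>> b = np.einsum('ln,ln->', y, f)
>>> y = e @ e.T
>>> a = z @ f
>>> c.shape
(37, 19, 5)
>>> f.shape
(37, 37)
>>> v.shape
(37, 37)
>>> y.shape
(7, 7)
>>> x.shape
()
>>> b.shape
()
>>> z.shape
(37, 37)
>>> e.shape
(7, 5)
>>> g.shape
(37, 19, 5)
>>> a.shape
(37, 37)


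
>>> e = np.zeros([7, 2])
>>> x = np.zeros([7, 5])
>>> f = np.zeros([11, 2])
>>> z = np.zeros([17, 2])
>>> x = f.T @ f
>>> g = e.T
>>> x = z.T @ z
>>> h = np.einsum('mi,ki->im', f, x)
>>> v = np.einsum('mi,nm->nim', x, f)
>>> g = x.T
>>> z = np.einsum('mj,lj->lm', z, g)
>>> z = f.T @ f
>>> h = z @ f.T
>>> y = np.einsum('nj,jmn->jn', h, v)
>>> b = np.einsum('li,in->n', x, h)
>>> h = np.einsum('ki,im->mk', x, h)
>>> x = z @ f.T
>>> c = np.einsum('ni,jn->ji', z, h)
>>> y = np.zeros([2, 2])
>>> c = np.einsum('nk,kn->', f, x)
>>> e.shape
(7, 2)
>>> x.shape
(2, 11)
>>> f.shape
(11, 2)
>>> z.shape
(2, 2)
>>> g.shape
(2, 2)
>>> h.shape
(11, 2)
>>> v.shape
(11, 2, 2)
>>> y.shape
(2, 2)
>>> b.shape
(11,)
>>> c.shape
()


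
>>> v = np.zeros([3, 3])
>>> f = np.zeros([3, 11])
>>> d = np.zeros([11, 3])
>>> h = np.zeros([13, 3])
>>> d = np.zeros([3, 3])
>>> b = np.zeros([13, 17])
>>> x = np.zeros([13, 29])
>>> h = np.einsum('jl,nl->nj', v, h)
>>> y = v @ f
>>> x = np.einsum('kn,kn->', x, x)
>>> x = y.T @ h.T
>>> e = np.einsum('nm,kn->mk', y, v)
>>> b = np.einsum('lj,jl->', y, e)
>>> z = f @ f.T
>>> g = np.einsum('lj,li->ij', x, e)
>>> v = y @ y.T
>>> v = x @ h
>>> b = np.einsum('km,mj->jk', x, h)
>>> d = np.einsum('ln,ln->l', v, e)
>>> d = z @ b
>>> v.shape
(11, 3)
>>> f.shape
(3, 11)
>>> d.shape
(3, 11)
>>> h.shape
(13, 3)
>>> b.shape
(3, 11)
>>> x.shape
(11, 13)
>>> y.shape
(3, 11)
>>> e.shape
(11, 3)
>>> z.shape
(3, 3)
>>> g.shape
(3, 13)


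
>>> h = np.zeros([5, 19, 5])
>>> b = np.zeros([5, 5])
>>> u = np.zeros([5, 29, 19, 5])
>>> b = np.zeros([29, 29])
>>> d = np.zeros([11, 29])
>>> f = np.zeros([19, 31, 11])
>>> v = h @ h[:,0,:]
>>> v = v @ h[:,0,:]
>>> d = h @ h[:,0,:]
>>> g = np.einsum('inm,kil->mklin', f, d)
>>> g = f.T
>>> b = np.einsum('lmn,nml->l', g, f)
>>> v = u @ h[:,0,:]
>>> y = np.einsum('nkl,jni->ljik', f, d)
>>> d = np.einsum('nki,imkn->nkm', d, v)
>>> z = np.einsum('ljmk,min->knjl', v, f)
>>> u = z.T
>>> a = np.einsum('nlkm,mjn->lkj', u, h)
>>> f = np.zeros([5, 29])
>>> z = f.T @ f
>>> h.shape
(5, 19, 5)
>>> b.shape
(11,)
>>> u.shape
(5, 29, 11, 5)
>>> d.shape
(5, 19, 29)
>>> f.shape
(5, 29)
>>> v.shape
(5, 29, 19, 5)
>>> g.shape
(11, 31, 19)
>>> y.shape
(11, 5, 5, 31)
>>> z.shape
(29, 29)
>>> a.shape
(29, 11, 19)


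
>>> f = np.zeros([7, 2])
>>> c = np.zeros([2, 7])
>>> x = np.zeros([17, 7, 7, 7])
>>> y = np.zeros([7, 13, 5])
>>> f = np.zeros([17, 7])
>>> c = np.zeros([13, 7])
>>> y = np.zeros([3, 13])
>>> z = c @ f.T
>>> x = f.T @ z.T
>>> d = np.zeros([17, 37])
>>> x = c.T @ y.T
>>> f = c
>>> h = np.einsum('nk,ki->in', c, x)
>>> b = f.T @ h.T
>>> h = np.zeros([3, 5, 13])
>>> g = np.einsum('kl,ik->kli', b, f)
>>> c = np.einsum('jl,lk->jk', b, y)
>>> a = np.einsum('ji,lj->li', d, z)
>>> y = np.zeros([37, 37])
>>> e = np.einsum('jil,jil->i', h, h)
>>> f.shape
(13, 7)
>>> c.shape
(7, 13)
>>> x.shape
(7, 3)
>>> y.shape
(37, 37)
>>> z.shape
(13, 17)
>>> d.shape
(17, 37)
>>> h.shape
(3, 5, 13)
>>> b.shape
(7, 3)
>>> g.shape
(7, 3, 13)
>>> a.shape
(13, 37)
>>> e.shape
(5,)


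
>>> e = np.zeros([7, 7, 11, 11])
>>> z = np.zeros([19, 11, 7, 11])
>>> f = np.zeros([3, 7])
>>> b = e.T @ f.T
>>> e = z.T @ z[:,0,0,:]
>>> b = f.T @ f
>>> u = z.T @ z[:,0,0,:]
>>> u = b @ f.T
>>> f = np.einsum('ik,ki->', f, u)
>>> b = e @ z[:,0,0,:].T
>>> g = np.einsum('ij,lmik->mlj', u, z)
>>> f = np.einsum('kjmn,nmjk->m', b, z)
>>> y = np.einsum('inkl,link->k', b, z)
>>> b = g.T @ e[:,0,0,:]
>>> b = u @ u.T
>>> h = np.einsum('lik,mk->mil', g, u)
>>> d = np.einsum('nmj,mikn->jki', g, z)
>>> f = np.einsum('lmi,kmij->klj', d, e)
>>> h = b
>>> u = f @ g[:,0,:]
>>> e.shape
(11, 7, 11, 11)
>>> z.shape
(19, 11, 7, 11)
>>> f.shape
(11, 3, 11)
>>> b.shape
(7, 7)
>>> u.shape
(11, 3, 3)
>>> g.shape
(11, 19, 3)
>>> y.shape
(11,)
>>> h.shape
(7, 7)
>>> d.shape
(3, 7, 11)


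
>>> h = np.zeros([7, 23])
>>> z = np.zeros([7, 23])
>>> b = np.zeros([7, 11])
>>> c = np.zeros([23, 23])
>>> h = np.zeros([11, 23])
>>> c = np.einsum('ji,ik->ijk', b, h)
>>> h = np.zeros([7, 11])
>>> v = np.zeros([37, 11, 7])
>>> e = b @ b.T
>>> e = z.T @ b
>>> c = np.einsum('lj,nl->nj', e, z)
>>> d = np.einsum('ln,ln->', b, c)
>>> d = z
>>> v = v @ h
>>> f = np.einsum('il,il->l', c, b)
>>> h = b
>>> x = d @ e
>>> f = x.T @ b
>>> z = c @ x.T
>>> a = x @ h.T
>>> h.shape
(7, 11)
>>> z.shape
(7, 7)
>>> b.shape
(7, 11)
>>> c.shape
(7, 11)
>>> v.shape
(37, 11, 11)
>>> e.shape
(23, 11)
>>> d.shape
(7, 23)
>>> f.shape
(11, 11)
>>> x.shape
(7, 11)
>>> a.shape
(7, 7)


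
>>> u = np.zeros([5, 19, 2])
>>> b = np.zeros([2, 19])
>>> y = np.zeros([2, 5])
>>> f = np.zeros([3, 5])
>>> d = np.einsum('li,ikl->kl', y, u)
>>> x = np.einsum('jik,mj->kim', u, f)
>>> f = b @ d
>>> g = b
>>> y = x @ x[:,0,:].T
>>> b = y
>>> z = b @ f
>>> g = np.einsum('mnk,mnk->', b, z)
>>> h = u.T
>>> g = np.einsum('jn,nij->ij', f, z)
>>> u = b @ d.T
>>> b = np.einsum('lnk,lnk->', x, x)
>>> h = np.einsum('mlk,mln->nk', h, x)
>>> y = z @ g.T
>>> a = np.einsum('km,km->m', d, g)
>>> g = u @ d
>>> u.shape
(2, 19, 19)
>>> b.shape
()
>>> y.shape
(2, 19, 19)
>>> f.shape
(2, 2)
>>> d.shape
(19, 2)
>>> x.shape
(2, 19, 3)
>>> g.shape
(2, 19, 2)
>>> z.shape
(2, 19, 2)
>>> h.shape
(3, 5)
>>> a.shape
(2,)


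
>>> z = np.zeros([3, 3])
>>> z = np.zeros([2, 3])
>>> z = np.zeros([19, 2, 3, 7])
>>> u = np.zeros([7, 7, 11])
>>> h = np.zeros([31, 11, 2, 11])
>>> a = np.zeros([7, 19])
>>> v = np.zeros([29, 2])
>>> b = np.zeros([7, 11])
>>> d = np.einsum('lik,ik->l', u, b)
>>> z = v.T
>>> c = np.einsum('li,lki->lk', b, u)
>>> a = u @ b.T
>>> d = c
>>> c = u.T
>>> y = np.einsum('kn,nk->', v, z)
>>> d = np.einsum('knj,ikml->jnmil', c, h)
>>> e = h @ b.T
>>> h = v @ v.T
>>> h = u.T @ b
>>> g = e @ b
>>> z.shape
(2, 29)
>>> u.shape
(7, 7, 11)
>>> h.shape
(11, 7, 11)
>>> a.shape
(7, 7, 7)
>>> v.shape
(29, 2)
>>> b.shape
(7, 11)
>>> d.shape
(7, 7, 2, 31, 11)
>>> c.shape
(11, 7, 7)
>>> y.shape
()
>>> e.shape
(31, 11, 2, 7)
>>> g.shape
(31, 11, 2, 11)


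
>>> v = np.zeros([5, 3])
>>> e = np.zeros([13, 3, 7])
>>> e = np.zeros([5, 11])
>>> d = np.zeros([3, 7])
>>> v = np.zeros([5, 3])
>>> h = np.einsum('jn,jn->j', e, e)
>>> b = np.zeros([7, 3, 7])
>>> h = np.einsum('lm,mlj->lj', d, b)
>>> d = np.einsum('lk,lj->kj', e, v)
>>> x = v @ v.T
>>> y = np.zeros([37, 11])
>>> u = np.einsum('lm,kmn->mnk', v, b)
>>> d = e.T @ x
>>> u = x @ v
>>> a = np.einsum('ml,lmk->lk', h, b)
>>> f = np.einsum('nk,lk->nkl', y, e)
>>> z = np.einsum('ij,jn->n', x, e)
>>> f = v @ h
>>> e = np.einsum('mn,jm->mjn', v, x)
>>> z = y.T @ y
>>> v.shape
(5, 3)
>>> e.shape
(5, 5, 3)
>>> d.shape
(11, 5)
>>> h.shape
(3, 7)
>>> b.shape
(7, 3, 7)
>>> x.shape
(5, 5)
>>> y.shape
(37, 11)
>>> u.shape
(5, 3)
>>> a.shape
(7, 7)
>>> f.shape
(5, 7)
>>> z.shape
(11, 11)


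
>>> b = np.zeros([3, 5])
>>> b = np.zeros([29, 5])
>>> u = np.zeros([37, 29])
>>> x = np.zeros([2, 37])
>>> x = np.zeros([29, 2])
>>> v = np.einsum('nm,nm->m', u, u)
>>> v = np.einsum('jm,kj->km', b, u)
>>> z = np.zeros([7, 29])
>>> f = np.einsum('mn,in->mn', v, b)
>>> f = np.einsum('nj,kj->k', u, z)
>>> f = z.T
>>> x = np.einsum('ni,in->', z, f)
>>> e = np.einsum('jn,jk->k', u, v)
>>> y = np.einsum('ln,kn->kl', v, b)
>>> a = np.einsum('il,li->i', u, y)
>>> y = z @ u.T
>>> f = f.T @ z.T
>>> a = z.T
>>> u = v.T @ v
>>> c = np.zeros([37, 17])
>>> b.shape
(29, 5)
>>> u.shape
(5, 5)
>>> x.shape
()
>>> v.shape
(37, 5)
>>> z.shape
(7, 29)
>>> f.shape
(7, 7)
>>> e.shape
(5,)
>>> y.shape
(7, 37)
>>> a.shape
(29, 7)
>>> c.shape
(37, 17)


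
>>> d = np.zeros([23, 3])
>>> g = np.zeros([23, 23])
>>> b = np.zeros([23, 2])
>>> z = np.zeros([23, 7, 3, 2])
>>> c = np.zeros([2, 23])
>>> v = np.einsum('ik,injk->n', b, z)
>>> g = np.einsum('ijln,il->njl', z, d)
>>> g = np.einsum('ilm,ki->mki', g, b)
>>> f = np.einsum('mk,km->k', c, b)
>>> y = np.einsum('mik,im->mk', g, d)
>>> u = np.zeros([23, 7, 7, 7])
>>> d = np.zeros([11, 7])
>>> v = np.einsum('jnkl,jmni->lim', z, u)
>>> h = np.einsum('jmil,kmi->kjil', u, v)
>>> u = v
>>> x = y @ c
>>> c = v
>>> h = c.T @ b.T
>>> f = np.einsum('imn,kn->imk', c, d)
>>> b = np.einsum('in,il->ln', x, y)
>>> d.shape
(11, 7)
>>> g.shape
(3, 23, 2)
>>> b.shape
(2, 23)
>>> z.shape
(23, 7, 3, 2)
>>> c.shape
(2, 7, 7)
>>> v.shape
(2, 7, 7)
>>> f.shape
(2, 7, 11)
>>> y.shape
(3, 2)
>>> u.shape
(2, 7, 7)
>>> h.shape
(7, 7, 23)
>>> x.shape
(3, 23)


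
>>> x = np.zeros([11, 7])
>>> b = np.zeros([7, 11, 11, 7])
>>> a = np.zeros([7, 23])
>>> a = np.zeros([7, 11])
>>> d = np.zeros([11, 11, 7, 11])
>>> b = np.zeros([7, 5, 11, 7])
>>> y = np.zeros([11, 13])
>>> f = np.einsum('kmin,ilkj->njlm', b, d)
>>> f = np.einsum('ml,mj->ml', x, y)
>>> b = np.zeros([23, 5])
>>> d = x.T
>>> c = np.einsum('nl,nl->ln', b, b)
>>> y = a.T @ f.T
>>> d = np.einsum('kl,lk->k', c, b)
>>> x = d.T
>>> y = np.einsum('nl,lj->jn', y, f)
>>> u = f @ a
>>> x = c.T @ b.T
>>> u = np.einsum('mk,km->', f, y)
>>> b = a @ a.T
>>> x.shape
(23, 23)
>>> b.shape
(7, 7)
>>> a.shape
(7, 11)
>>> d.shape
(5,)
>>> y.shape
(7, 11)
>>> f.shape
(11, 7)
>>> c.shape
(5, 23)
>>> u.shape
()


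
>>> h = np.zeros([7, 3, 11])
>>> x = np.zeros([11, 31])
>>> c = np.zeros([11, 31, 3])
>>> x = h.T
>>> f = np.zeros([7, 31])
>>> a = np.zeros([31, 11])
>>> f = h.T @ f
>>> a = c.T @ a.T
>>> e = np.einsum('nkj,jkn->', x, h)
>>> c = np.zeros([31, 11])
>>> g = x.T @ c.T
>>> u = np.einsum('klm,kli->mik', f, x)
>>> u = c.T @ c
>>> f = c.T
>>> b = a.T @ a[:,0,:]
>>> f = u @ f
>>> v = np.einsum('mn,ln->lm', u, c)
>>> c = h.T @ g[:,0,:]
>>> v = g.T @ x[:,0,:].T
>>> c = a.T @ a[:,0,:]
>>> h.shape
(7, 3, 11)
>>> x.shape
(11, 3, 7)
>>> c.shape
(31, 31, 31)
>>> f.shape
(11, 31)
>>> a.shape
(3, 31, 31)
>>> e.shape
()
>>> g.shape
(7, 3, 31)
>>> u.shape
(11, 11)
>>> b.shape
(31, 31, 31)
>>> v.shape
(31, 3, 11)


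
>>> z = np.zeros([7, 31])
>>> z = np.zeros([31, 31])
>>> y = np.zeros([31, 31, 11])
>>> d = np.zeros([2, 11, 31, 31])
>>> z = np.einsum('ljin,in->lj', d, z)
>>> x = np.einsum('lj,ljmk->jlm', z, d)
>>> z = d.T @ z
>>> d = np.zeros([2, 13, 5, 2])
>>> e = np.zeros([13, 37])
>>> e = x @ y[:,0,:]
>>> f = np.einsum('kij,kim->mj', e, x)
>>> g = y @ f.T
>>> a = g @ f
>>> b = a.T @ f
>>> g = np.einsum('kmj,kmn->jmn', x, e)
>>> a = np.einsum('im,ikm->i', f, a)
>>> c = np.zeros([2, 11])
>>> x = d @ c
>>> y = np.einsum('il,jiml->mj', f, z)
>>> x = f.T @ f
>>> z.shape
(31, 31, 11, 11)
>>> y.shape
(11, 31)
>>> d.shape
(2, 13, 5, 2)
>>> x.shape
(11, 11)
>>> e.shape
(11, 2, 11)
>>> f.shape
(31, 11)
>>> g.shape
(31, 2, 11)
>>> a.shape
(31,)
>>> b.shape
(11, 31, 11)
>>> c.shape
(2, 11)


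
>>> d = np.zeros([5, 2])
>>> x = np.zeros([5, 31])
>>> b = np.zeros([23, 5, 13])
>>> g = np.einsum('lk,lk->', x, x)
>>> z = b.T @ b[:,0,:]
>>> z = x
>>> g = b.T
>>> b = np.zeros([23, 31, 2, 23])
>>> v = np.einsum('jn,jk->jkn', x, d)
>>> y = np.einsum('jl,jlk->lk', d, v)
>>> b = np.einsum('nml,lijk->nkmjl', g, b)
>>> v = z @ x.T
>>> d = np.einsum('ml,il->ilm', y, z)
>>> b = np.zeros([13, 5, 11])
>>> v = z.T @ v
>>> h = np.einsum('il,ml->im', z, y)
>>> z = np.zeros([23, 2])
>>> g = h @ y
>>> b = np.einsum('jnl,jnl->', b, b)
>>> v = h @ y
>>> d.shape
(5, 31, 2)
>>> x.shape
(5, 31)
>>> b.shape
()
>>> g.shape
(5, 31)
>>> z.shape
(23, 2)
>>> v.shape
(5, 31)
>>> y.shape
(2, 31)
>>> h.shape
(5, 2)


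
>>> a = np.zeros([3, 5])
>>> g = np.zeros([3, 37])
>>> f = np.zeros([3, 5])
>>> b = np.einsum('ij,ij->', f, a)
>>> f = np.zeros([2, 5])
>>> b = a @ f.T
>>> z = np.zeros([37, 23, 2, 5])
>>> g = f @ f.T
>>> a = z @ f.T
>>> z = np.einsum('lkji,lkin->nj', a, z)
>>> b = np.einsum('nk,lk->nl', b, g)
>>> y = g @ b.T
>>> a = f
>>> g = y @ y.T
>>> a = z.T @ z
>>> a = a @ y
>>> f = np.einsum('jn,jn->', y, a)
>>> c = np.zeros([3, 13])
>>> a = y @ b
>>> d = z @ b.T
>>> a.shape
(2, 2)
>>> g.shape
(2, 2)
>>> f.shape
()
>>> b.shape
(3, 2)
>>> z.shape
(5, 2)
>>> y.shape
(2, 3)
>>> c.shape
(3, 13)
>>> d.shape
(5, 3)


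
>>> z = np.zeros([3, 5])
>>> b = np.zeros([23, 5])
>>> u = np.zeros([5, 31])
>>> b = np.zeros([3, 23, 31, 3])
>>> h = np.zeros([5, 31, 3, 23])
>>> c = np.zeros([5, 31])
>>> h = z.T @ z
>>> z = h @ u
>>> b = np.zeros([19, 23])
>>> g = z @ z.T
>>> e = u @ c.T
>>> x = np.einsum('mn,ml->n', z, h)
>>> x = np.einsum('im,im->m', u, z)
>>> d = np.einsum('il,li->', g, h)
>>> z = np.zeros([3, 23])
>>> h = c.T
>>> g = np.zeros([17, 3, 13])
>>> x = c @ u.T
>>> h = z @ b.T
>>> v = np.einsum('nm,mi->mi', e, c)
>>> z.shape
(3, 23)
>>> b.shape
(19, 23)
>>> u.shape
(5, 31)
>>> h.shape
(3, 19)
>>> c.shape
(5, 31)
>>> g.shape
(17, 3, 13)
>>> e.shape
(5, 5)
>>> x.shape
(5, 5)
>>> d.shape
()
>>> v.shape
(5, 31)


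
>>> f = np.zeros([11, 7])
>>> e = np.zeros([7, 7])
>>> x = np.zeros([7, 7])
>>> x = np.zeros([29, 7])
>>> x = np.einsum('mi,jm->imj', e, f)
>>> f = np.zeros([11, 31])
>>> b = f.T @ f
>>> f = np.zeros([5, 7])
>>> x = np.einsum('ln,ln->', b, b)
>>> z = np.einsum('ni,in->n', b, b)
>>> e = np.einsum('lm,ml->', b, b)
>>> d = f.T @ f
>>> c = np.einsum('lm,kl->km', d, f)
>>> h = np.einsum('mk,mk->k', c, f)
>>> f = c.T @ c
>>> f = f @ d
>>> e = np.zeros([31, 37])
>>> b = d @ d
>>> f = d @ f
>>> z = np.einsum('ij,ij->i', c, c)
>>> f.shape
(7, 7)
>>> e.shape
(31, 37)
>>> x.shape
()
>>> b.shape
(7, 7)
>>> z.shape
(5,)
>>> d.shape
(7, 7)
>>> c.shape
(5, 7)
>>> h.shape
(7,)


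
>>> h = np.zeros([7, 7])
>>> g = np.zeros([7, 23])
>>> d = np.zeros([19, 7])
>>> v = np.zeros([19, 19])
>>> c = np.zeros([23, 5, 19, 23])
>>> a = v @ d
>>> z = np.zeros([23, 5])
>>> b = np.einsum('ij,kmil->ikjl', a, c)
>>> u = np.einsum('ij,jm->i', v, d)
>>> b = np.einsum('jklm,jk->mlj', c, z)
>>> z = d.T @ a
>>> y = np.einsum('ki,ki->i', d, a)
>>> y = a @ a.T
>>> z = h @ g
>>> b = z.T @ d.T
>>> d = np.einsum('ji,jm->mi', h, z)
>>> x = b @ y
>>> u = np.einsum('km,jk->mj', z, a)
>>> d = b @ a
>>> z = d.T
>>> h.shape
(7, 7)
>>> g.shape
(7, 23)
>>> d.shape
(23, 7)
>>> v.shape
(19, 19)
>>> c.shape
(23, 5, 19, 23)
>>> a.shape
(19, 7)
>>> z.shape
(7, 23)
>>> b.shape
(23, 19)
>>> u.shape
(23, 19)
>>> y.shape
(19, 19)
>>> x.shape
(23, 19)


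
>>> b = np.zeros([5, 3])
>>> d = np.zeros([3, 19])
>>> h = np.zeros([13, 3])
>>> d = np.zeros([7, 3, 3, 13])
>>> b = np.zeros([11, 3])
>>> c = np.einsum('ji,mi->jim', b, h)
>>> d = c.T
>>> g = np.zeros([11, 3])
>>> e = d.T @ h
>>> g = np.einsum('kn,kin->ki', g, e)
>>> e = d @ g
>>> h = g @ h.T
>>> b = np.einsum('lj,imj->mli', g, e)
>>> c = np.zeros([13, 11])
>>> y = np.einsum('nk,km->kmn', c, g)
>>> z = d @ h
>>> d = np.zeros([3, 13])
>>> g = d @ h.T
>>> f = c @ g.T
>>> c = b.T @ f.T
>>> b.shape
(3, 11, 13)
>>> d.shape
(3, 13)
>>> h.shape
(11, 13)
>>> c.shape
(13, 11, 13)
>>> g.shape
(3, 11)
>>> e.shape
(13, 3, 3)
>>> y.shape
(11, 3, 13)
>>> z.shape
(13, 3, 13)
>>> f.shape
(13, 3)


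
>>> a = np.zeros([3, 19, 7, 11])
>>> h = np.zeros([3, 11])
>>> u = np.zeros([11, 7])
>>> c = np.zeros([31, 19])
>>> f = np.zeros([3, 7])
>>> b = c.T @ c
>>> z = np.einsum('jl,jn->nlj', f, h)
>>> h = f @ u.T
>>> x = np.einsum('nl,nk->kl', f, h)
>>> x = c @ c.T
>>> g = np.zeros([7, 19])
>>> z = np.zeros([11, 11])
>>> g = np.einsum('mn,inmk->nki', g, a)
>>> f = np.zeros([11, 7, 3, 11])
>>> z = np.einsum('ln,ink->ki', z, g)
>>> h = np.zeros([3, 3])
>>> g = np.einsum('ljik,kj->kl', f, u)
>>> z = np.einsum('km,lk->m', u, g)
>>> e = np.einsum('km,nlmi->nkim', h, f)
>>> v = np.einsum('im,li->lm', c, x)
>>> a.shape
(3, 19, 7, 11)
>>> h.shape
(3, 3)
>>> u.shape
(11, 7)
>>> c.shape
(31, 19)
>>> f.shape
(11, 7, 3, 11)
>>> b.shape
(19, 19)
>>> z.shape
(7,)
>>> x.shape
(31, 31)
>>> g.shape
(11, 11)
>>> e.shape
(11, 3, 11, 3)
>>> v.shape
(31, 19)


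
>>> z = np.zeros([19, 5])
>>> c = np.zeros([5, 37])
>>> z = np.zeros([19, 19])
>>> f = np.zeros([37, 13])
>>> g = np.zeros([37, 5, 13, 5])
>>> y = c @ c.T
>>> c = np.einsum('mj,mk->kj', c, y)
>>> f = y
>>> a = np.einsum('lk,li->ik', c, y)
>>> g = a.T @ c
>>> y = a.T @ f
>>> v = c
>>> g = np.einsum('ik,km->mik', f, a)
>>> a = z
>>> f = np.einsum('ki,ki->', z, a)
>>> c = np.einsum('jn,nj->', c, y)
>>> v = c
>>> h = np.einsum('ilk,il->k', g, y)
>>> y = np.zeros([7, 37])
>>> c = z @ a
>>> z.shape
(19, 19)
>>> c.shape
(19, 19)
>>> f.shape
()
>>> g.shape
(37, 5, 5)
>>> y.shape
(7, 37)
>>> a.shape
(19, 19)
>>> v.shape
()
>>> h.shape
(5,)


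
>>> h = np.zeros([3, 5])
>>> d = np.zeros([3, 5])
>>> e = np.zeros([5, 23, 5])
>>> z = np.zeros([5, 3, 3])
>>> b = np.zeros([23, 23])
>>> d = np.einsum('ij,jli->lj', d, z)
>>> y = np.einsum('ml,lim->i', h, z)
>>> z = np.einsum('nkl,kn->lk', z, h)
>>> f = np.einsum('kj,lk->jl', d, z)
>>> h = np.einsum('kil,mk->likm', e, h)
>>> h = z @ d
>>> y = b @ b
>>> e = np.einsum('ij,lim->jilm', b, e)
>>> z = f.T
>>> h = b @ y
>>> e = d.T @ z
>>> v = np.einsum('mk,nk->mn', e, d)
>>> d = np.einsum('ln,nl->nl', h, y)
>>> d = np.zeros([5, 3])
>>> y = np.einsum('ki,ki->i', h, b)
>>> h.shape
(23, 23)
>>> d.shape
(5, 3)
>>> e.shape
(5, 5)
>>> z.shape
(3, 5)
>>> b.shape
(23, 23)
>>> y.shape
(23,)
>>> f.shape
(5, 3)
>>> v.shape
(5, 3)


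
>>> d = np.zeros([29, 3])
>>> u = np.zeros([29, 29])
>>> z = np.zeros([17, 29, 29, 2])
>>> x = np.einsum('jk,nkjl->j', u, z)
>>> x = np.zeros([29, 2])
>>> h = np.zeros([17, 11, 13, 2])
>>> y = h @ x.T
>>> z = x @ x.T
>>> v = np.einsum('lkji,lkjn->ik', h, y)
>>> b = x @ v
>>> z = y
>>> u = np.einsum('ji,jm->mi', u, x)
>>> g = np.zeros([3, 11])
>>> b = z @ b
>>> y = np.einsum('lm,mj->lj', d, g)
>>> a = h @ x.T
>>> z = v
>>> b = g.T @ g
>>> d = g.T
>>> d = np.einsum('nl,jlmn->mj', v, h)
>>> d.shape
(13, 17)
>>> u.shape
(2, 29)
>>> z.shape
(2, 11)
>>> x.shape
(29, 2)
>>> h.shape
(17, 11, 13, 2)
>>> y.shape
(29, 11)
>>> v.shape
(2, 11)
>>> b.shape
(11, 11)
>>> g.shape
(3, 11)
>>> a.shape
(17, 11, 13, 29)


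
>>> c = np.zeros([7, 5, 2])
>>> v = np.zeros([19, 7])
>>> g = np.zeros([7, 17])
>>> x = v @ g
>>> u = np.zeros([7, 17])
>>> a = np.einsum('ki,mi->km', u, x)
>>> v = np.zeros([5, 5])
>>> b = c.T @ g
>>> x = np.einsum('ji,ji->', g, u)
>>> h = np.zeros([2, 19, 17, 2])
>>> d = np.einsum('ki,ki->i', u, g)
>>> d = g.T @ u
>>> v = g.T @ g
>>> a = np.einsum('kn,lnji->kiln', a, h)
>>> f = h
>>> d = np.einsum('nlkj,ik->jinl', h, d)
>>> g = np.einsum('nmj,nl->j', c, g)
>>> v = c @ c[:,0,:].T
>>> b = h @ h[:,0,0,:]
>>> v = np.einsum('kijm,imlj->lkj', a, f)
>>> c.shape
(7, 5, 2)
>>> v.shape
(17, 7, 2)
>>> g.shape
(2,)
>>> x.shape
()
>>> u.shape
(7, 17)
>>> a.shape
(7, 2, 2, 19)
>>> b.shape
(2, 19, 17, 2)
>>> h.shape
(2, 19, 17, 2)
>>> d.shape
(2, 17, 2, 19)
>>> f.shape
(2, 19, 17, 2)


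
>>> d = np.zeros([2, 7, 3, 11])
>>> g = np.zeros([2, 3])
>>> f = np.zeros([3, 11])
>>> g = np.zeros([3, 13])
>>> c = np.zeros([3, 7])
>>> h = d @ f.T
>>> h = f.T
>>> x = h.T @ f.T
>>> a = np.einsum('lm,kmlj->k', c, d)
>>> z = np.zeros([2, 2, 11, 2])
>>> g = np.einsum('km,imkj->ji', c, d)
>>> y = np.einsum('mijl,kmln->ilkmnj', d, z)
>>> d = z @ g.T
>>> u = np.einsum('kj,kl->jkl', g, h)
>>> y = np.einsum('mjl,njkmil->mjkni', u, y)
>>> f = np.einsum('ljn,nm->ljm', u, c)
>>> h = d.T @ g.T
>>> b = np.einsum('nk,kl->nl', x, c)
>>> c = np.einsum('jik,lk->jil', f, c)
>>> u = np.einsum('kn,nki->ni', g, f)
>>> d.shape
(2, 2, 11, 11)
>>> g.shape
(11, 2)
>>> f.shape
(2, 11, 7)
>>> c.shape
(2, 11, 3)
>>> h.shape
(11, 11, 2, 11)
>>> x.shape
(3, 3)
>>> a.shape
(2,)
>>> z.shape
(2, 2, 11, 2)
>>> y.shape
(2, 11, 2, 7, 2)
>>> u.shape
(2, 7)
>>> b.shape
(3, 7)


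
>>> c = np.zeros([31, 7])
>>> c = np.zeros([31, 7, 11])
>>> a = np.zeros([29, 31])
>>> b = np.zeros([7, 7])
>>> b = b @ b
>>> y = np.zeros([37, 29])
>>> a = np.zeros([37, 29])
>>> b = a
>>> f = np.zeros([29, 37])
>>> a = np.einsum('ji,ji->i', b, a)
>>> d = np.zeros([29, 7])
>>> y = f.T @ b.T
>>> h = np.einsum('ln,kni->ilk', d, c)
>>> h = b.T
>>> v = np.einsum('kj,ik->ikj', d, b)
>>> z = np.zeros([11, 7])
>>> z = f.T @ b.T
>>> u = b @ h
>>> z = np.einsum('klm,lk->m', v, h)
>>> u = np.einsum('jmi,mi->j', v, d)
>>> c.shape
(31, 7, 11)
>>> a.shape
(29,)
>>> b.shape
(37, 29)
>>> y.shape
(37, 37)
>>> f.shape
(29, 37)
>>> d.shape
(29, 7)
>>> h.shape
(29, 37)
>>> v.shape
(37, 29, 7)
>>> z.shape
(7,)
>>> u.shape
(37,)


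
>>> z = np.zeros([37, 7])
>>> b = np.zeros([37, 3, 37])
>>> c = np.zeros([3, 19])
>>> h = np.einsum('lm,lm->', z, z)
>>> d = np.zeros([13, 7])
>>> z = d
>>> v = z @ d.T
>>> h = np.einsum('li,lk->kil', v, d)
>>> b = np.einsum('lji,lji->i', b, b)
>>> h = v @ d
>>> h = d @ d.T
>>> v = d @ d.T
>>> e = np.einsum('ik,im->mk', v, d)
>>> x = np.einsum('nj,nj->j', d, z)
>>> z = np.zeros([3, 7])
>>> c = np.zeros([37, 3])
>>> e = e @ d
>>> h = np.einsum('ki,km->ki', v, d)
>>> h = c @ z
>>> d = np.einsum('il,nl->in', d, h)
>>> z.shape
(3, 7)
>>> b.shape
(37,)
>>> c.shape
(37, 3)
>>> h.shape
(37, 7)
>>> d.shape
(13, 37)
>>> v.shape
(13, 13)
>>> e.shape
(7, 7)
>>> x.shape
(7,)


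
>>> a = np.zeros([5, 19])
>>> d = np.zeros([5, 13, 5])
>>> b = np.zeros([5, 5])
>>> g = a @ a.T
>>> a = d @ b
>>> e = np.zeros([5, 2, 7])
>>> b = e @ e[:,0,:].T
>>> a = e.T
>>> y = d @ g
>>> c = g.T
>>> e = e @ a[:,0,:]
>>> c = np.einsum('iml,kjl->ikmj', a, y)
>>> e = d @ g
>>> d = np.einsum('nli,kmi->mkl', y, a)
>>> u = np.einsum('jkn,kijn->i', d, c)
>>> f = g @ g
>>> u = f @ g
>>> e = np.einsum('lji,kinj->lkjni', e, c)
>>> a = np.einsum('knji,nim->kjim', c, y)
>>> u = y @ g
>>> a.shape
(7, 2, 13, 5)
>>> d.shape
(2, 7, 13)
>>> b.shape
(5, 2, 5)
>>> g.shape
(5, 5)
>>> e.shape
(5, 7, 13, 2, 5)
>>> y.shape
(5, 13, 5)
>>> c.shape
(7, 5, 2, 13)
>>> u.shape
(5, 13, 5)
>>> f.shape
(5, 5)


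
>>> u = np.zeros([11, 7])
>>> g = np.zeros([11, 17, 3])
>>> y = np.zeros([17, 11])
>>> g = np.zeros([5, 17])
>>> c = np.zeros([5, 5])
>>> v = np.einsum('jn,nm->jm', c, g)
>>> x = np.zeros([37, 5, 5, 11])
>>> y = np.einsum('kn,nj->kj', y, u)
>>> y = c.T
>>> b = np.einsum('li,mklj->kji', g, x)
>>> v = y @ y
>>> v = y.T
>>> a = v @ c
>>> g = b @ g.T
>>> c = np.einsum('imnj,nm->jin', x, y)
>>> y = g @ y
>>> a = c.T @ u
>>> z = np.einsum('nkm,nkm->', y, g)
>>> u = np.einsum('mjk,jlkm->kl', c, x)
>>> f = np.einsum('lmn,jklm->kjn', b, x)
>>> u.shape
(5, 5)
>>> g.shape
(5, 11, 5)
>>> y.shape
(5, 11, 5)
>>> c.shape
(11, 37, 5)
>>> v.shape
(5, 5)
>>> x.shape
(37, 5, 5, 11)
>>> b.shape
(5, 11, 17)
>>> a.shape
(5, 37, 7)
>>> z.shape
()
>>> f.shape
(5, 37, 17)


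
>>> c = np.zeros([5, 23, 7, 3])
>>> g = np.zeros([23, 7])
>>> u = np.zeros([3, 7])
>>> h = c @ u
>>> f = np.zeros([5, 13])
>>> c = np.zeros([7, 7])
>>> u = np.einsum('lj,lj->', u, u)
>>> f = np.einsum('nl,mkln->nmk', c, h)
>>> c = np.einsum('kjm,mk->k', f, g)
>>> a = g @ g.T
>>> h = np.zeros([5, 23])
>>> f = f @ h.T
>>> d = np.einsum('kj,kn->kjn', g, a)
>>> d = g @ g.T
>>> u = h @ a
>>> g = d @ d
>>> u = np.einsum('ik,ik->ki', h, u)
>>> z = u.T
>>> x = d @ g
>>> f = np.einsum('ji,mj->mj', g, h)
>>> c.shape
(7,)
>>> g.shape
(23, 23)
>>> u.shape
(23, 5)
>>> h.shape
(5, 23)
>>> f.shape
(5, 23)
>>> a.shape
(23, 23)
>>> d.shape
(23, 23)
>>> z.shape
(5, 23)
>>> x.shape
(23, 23)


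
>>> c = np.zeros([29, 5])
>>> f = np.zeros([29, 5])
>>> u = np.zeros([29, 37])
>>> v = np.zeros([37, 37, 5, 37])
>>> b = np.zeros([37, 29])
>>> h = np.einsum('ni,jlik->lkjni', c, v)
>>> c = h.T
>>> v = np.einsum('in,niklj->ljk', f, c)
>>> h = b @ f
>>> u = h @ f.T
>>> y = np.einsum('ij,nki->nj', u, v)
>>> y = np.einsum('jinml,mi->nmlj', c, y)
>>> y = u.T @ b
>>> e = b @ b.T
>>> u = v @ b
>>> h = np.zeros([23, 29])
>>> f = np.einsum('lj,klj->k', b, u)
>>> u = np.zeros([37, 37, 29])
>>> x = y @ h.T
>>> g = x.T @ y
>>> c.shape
(5, 29, 37, 37, 37)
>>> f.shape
(37,)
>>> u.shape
(37, 37, 29)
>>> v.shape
(37, 37, 37)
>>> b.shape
(37, 29)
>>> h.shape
(23, 29)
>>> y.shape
(29, 29)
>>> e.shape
(37, 37)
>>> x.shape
(29, 23)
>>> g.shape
(23, 29)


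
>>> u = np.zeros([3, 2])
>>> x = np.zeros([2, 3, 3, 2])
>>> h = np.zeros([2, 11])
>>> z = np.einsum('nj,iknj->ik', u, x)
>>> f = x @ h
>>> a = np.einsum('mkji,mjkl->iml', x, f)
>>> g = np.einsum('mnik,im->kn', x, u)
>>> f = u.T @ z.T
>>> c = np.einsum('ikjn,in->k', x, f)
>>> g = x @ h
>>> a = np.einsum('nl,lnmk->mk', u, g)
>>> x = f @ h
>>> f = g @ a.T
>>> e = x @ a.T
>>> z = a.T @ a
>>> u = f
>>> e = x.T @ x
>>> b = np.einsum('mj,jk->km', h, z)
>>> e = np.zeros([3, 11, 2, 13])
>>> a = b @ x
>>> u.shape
(2, 3, 3, 3)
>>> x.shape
(2, 11)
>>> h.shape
(2, 11)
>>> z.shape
(11, 11)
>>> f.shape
(2, 3, 3, 3)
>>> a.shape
(11, 11)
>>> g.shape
(2, 3, 3, 11)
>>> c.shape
(3,)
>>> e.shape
(3, 11, 2, 13)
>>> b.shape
(11, 2)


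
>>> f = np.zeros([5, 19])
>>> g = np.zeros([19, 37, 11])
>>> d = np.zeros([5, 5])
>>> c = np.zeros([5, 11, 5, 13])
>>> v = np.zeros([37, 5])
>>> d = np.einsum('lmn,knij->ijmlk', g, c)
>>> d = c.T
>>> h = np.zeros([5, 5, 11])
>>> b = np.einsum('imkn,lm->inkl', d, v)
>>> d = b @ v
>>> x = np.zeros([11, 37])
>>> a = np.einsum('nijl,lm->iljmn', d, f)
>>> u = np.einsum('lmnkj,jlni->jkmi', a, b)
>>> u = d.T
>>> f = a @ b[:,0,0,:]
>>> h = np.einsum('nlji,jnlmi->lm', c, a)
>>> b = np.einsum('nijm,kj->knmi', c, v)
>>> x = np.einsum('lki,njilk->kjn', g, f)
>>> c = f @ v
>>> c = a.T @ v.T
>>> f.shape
(5, 5, 11, 19, 37)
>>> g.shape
(19, 37, 11)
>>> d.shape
(13, 5, 11, 5)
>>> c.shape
(13, 19, 11, 5, 37)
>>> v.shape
(37, 5)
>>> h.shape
(11, 19)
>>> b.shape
(37, 5, 13, 11)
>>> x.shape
(37, 5, 5)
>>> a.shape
(5, 5, 11, 19, 13)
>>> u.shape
(5, 11, 5, 13)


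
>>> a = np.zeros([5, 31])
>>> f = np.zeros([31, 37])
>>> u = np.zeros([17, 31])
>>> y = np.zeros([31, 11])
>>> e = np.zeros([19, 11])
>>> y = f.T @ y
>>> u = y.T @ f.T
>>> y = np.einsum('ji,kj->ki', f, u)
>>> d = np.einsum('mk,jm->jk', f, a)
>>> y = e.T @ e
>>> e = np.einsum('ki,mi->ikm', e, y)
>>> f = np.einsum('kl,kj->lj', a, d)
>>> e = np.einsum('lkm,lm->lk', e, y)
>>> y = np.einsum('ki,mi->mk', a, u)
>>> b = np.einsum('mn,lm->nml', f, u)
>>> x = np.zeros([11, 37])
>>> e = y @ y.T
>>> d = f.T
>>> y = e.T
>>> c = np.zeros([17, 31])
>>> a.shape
(5, 31)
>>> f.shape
(31, 37)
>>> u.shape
(11, 31)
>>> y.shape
(11, 11)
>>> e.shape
(11, 11)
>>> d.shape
(37, 31)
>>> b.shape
(37, 31, 11)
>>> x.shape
(11, 37)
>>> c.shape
(17, 31)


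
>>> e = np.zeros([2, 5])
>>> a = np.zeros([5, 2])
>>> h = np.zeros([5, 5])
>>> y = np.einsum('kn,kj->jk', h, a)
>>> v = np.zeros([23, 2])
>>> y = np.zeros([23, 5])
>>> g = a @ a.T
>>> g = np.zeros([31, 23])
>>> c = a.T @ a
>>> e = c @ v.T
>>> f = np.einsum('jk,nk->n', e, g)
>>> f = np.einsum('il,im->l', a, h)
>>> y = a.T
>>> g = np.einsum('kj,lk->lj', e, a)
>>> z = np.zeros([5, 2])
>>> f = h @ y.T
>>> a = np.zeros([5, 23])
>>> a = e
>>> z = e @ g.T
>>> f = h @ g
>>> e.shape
(2, 23)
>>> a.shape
(2, 23)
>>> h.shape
(5, 5)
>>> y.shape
(2, 5)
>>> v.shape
(23, 2)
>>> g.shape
(5, 23)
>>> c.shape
(2, 2)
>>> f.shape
(5, 23)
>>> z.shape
(2, 5)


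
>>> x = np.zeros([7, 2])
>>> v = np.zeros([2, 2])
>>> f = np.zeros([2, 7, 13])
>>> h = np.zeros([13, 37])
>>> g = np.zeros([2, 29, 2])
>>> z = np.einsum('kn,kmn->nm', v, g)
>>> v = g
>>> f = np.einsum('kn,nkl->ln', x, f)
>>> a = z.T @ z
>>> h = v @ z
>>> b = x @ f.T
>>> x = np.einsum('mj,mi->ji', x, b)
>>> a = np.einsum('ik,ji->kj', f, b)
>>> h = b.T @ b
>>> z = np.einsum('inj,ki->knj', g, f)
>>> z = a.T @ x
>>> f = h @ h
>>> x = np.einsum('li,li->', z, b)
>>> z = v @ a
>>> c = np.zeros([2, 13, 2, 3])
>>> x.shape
()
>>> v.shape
(2, 29, 2)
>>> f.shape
(13, 13)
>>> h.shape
(13, 13)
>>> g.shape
(2, 29, 2)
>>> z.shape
(2, 29, 7)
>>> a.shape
(2, 7)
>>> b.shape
(7, 13)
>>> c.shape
(2, 13, 2, 3)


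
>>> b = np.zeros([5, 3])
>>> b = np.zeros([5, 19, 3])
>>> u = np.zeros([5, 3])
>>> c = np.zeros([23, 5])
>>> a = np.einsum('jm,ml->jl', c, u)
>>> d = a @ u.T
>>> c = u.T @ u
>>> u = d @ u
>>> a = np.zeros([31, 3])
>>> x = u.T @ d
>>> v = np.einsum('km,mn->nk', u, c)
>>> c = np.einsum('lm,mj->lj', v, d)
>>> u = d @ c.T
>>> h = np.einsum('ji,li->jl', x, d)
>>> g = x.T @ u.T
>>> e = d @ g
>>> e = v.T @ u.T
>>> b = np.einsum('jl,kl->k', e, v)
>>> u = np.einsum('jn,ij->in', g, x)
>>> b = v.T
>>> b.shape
(23, 3)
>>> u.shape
(3, 23)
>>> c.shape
(3, 5)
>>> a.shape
(31, 3)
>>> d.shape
(23, 5)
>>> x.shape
(3, 5)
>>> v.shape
(3, 23)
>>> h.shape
(3, 23)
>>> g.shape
(5, 23)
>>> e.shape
(23, 23)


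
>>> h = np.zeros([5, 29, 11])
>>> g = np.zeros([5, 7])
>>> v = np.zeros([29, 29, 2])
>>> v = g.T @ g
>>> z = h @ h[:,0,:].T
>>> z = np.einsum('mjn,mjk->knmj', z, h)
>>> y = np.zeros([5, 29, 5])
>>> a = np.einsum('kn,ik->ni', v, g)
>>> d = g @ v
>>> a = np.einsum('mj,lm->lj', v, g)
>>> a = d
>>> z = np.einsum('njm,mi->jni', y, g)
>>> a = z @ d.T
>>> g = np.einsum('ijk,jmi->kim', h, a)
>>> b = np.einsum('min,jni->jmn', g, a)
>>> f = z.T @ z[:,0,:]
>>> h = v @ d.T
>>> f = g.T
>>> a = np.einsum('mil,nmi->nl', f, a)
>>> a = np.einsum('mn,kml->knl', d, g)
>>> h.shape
(7, 5)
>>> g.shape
(11, 5, 5)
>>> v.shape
(7, 7)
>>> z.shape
(29, 5, 7)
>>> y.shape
(5, 29, 5)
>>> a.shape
(11, 7, 5)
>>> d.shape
(5, 7)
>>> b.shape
(29, 11, 5)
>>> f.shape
(5, 5, 11)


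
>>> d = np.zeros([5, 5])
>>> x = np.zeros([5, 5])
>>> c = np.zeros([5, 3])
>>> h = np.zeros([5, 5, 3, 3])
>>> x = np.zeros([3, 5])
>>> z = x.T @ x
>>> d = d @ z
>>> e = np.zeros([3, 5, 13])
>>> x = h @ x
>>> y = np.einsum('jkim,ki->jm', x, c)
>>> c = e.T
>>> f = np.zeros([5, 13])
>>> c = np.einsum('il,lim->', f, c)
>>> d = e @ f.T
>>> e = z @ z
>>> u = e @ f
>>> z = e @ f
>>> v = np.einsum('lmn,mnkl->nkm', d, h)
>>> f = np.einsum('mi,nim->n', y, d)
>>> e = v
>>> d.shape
(3, 5, 5)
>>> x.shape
(5, 5, 3, 5)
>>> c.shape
()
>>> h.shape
(5, 5, 3, 3)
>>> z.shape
(5, 13)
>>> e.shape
(5, 3, 5)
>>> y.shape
(5, 5)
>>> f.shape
(3,)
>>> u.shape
(5, 13)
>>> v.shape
(5, 3, 5)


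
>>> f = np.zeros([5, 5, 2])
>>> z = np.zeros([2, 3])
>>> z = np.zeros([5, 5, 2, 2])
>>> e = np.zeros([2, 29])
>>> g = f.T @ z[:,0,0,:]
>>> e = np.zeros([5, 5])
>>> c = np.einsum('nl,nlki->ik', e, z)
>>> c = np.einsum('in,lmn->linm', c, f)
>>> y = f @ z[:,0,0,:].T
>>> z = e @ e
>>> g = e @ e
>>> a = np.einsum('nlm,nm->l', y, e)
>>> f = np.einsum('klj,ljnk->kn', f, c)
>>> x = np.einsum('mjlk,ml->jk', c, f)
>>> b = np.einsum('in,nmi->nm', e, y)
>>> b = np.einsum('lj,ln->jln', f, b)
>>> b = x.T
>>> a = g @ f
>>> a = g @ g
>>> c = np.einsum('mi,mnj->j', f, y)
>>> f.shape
(5, 2)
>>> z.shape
(5, 5)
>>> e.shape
(5, 5)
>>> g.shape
(5, 5)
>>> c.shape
(5,)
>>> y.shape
(5, 5, 5)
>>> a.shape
(5, 5)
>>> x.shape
(2, 5)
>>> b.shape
(5, 2)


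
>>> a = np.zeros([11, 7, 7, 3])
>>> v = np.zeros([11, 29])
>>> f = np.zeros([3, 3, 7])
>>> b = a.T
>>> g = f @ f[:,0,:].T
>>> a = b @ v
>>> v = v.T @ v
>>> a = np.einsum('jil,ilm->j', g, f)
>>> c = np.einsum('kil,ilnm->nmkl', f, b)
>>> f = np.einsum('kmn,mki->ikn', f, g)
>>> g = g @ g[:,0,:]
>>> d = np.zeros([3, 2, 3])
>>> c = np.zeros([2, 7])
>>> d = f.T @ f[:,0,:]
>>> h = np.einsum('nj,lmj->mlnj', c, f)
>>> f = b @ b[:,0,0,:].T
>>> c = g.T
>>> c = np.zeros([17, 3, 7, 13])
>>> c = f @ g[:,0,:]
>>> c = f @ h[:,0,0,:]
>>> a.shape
(3,)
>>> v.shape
(29, 29)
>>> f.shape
(3, 7, 7, 3)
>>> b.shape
(3, 7, 7, 11)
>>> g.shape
(3, 3, 3)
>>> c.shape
(3, 7, 7, 7)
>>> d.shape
(7, 3, 7)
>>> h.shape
(3, 3, 2, 7)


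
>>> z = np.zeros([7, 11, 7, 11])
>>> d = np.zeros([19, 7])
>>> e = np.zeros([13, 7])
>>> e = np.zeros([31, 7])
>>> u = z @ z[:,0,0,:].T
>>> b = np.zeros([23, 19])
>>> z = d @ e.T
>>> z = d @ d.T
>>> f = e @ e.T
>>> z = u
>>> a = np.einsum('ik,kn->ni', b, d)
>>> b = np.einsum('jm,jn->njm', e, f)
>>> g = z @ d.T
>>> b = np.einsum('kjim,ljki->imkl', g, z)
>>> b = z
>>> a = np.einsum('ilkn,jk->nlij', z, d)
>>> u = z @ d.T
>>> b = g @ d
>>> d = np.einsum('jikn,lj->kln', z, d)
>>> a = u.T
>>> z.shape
(7, 11, 7, 7)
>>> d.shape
(7, 19, 7)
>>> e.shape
(31, 7)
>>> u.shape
(7, 11, 7, 19)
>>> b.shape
(7, 11, 7, 7)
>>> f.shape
(31, 31)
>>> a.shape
(19, 7, 11, 7)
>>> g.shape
(7, 11, 7, 19)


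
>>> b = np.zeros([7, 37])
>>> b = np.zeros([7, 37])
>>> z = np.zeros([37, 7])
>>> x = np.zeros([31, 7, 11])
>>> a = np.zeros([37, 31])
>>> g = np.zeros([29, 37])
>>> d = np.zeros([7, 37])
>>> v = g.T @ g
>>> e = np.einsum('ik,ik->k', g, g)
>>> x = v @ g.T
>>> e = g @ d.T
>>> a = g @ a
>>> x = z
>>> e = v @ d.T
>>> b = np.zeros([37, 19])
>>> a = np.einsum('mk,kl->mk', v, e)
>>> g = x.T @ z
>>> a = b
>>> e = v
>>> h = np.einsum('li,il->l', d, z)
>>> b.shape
(37, 19)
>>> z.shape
(37, 7)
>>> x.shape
(37, 7)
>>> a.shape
(37, 19)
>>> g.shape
(7, 7)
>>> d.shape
(7, 37)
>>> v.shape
(37, 37)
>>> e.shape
(37, 37)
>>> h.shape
(7,)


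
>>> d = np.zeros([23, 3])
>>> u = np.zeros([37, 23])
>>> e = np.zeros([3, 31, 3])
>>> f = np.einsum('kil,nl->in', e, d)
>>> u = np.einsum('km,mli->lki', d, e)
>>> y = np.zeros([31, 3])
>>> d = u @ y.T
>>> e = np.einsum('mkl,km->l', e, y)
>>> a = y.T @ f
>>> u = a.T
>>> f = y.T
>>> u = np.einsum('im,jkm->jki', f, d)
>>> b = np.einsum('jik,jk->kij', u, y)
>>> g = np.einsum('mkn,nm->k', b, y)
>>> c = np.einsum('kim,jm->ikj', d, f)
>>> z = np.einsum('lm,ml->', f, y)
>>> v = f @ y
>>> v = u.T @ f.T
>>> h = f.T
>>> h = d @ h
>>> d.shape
(31, 23, 31)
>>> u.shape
(31, 23, 3)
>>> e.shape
(3,)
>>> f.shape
(3, 31)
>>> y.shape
(31, 3)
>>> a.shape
(3, 23)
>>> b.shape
(3, 23, 31)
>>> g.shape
(23,)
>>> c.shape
(23, 31, 3)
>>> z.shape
()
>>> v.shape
(3, 23, 3)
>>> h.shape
(31, 23, 3)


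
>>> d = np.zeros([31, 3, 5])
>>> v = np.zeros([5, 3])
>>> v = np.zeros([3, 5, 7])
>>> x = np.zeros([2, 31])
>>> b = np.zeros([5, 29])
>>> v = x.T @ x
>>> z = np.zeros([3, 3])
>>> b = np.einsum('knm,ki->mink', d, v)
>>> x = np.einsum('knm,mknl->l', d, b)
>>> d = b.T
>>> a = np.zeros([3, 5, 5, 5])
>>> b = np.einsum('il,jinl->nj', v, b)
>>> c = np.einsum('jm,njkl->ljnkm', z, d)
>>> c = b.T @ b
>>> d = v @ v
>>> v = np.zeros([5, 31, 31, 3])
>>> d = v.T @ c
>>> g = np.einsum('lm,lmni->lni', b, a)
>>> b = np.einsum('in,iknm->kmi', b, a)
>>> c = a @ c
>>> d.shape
(3, 31, 31, 5)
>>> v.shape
(5, 31, 31, 3)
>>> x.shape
(31,)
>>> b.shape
(5, 5, 3)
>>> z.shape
(3, 3)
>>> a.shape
(3, 5, 5, 5)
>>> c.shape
(3, 5, 5, 5)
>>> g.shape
(3, 5, 5)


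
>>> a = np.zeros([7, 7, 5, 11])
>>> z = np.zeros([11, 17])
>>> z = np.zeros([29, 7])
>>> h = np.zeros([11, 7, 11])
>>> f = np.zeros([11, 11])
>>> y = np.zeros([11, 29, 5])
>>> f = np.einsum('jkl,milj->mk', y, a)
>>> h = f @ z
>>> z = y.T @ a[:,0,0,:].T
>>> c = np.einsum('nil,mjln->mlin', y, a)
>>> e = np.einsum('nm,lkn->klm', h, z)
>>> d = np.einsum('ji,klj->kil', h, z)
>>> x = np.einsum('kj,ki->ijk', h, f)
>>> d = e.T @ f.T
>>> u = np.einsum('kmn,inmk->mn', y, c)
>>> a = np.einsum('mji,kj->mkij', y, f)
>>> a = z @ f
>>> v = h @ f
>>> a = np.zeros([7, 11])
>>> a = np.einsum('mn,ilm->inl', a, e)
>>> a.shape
(29, 11, 5)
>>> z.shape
(5, 29, 7)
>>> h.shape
(7, 7)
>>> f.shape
(7, 29)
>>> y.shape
(11, 29, 5)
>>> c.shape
(7, 5, 29, 11)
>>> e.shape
(29, 5, 7)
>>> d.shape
(7, 5, 7)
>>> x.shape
(29, 7, 7)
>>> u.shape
(29, 5)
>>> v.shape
(7, 29)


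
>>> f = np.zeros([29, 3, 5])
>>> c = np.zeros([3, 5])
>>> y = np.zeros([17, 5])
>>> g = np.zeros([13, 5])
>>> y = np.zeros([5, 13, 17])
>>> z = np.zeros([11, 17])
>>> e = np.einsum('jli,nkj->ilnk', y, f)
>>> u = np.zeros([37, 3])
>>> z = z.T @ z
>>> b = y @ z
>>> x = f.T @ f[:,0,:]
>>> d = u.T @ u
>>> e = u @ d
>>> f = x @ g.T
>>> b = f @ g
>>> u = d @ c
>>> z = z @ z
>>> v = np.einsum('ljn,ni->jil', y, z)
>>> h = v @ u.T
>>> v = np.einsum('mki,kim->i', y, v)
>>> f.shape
(5, 3, 13)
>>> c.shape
(3, 5)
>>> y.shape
(5, 13, 17)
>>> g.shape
(13, 5)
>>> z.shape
(17, 17)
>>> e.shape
(37, 3)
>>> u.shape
(3, 5)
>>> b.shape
(5, 3, 5)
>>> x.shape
(5, 3, 5)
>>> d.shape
(3, 3)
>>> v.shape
(17,)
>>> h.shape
(13, 17, 3)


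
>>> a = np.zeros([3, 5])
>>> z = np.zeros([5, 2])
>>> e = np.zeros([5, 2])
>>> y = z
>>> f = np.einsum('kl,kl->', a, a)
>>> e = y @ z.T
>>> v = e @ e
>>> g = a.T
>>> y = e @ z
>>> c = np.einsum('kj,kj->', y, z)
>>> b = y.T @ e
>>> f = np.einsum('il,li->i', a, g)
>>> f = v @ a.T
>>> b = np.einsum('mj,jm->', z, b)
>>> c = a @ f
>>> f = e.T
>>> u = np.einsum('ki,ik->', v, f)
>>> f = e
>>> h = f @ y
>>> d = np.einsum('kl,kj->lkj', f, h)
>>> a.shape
(3, 5)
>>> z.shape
(5, 2)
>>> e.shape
(5, 5)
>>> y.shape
(5, 2)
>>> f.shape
(5, 5)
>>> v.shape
(5, 5)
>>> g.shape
(5, 3)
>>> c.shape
(3, 3)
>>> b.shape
()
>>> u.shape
()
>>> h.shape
(5, 2)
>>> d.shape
(5, 5, 2)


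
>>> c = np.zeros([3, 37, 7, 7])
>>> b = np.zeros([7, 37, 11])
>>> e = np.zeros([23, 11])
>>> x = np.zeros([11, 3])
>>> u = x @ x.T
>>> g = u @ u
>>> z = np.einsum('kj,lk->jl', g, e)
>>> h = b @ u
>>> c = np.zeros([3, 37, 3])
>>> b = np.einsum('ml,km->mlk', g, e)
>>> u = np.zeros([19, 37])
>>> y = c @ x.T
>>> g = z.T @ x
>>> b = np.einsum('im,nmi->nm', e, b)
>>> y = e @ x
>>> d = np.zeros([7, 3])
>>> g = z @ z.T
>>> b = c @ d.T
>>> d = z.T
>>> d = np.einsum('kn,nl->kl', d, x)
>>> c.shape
(3, 37, 3)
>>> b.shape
(3, 37, 7)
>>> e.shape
(23, 11)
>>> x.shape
(11, 3)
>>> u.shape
(19, 37)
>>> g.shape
(11, 11)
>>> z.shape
(11, 23)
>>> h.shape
(7, 37, 11)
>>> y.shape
(23, 3)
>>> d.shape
(23, 3)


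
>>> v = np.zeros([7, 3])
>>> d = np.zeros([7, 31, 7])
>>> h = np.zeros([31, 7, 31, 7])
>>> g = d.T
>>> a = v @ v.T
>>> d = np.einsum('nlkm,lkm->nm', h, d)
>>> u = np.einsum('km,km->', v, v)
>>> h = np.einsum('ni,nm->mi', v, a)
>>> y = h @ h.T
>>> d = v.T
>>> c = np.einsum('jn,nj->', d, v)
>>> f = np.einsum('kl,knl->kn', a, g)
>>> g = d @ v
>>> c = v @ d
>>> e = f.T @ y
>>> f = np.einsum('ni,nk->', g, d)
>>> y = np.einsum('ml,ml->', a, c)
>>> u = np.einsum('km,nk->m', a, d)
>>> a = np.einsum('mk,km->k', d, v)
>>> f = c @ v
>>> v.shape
(7, 3)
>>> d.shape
(3, 7)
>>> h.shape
(7, 3)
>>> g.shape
(3, 3)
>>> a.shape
(7,)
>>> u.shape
(7,)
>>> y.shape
()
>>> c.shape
(7, 7)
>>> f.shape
(7, 3)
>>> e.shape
(31, 7)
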